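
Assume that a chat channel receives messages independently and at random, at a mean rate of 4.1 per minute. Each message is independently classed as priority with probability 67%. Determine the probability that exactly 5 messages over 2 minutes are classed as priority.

Thinning: the messages that are classed as priority themselves form a Poisson process with rate 0.67 × 4.1 = 2.747 per minute.
Over the interval, μ = 2.747 × 2 = 5.494 (2 minutes).
P(N = 5) = e^(−5.494) · 5.494^5/5! ≈ 0.1715.

0.1715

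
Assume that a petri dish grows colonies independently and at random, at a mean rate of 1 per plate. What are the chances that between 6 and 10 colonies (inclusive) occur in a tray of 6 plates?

0.5117

Over the interval, μ = 1 × 6 = 6 (a tray of 6 plates = 6 plates).
P(6 ≤ N ≤ 10) = Σ_{j=6}^{10} e^(−6) · 6^j/j! ≈ 0.5117.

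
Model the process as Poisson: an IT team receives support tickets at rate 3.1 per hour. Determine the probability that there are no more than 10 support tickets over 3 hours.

0.6699

Over the interval, μ = 3.1 × 3 = 9.3 (3 hours).
P(N ≤ 10) = Σ_{j=0}^{10} e^(−μ) μ^j/j! ≈ 0.6699.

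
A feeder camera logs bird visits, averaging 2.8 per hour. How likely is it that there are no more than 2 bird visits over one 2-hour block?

Over the interval, μ = 2.8 × 2 = 5.6 (a 2-hour block = 2 hours).
P(N ≤ 2) = Σ_{j=0}^{2} e^(−μ) μ^j/j! ≈ 0.0824.

0.0824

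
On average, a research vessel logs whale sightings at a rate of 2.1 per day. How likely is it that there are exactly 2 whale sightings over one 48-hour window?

Over the interval, μ = 2.1 × 2 = 4.2 (a 48-hour window = 2 days).
P(N = 2) = e^(−μ) μ^2/2! = e^(−4.2) · 4.2^2/2 ≈ 0.1323.

0.1323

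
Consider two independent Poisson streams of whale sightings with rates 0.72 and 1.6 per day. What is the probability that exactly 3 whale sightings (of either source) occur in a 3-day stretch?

0.0533

Independent Poisson processes superpose: combined rate λ = 0.72 + 1.6 = 2.32 per day.
Over the interval, μ = 2.32 × 3 = 6.96 (a 3-day stretch = 3 days).
P(N = 3) = e^(−6.96) · 6.96^3/3! ≈ 0.0533.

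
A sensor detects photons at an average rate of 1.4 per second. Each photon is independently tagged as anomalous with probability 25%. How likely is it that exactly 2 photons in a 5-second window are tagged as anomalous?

Thinning: the photons that are tagged as anomalous themselves form a Poisson process with rate 0.25 × 1.4 = 0.35 per second.
Over the interval, μ = 0.35 × 5 = 1.75 (a 5-second window = 5 seconds).
P(N = 2) = e^(−1.75) · 1.75^2/2! ≈ 0.2661.

0.2661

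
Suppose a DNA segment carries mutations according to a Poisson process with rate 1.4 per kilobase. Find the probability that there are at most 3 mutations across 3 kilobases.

Over the interval, μ = 1.4 × 3 = 4.2 (3 kilobases).
P(N ≤ 3) = Σ_{j=0}^{3} e^(−μ) μ^j/j! ≈ 0.3954.

0.3954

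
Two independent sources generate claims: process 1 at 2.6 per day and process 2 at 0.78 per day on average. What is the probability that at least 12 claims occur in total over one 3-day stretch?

0.3193

Independent Poisson processes superpose: combined rate λ = 2.6 + 0.78 = 3.38 per day.
Over the interval, μ = 3.38 × 3 = 10.14 (a 3-day stretch = 3 days).
P(N ≥ 12) = 1 − P(N ≤ 11) ≈ 0.3193.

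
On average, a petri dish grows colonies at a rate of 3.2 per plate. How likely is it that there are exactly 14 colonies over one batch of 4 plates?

0.1004

Over the interval, μ = 3.2 × 4 = 12.8 (a batch of 4 plates = 4 plates).
P(N = 14) = e^(−μ) μ^14/14! = e^(−12.8) · 12.8^14/87178291200 ≈ 0.1004.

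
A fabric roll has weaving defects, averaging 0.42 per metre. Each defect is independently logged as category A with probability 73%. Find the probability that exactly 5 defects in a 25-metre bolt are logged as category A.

0.1034

Thinning: the defects that are logged as category A themselves form a Poisson process with rate 0.73 × 0.42 = 0.3066 per metre.
Over the interval, μ = 0.3066 × 25 = 7.665 (a 25-metre bolt = 25 metres).
P(N = 5) = e^(−7.665) · 7.665^5/5! ≈ 0.1034.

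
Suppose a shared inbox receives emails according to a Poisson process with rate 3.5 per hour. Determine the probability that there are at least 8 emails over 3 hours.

Over the interval, μ = 3.5 × 3 = 10.5 (3 hours).
P(N ≥ 8) = 1 − P(N ≤ 7) = 1 − Σ_{j=0}^{7} e^(−μ) μ^j/j! ≈ 0.8215.

0.8215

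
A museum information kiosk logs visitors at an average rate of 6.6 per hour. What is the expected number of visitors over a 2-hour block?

13.2

E[N] = λt = 6.6 × 2 = 13.2 (a 2-hour block = 2 hours).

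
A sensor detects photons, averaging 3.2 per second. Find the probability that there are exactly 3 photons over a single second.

With mean μ = 3.2 per second,
P(N = 3) = e^(−μ) μ^3/3! = e^(−3.2) · 3.2^3/6 ≈ 0.2226.

0.2226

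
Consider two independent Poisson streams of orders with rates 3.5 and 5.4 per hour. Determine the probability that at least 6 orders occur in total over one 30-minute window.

Independent Poisson processes superpose: combined rate λ = 3.5 + 5.4 = 8.9 per hour.
Over the interval, μ = 8.9 × 0.5 = 4.45 (a 30-minute window = 0.5 hours).
P(N ≥ 6) = 1 − P(N ≤ 5) ≈ 0.2886.

0.2886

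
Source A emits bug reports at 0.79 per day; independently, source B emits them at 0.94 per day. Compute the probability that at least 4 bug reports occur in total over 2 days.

Independent Poisson processes superpose: combined rate λ = 0.79 + 0.94 = 1.73 per day.
Over the interval, μ = 1.73 × 2 = 3.46 (2 days).
P(N ≥ 4) = 1 − P(N ≤ 3) ≈ 0.4547.

0.4547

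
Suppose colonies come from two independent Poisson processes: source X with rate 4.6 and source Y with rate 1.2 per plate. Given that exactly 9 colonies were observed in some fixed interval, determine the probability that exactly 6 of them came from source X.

0.1851

Given the total, each event is independently from source X with probability p = λ_X/(λ_X+λ_Y) = 4.6/5.8 ≈ 0.7931.
So K ~ Binomial(9, 4.6/5.8): P(K = 6) = C(9,6) · (4.6/5.8)^6 · (1.2/5.8)^3 ≈ 0.1851.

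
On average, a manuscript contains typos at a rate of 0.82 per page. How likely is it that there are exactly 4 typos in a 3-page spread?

Over the interval, μ = 0.82 × 3 = 2.46 (a 3-page spread = 3 pages).
P(N = 4) = e^(−μ) μ^4/4! = e^(−2.46) · 2.46^4/24 ≈ 0.1304.

0.1304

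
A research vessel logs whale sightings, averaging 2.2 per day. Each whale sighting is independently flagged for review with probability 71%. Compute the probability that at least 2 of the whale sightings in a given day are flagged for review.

0.4627

Thinning: the whale sightings that are flagged for review themselves form a Poisson process with rate 0.71 × 2.2 = 1.562 per day.
So μ = 1.562.
P(N ≥ 2) = 1 − P(N ≤ 1) ≈ 0.4627.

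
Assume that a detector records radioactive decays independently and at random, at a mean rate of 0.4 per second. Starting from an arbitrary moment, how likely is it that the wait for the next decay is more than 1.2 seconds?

0.6188

The wait for the next event is exponential with rate λ = 0.4 per second.
P(T > 1.2) = e^(−λt) = e^(−0.4 × 1.2) = e^(−0.48) ≈ 0.6188.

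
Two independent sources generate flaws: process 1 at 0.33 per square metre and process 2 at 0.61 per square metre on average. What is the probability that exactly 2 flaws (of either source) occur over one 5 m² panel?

0.1005

Independent Poisson processes superpose: combined rate λ = 0.33 + 0.61 = 0.94 per square metre.
Over the interval, μ = 0.94 × 5 = 4.7 (a 5 m² panel = 5 square metres).
P(N = 2) = e^(−4.7) · 4.7^2/2! ≈ 0.1005.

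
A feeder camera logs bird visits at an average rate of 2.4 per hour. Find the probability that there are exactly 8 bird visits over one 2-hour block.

0.0575

Over the interval, μ = 2.4 × 2 = 4.8 (a 2-hour block = 2 hours).
P(N = 8) = e^(−μ) μ^8/8! = e^(−4.8) · 4.8^8/40320 ≈ 0.0575.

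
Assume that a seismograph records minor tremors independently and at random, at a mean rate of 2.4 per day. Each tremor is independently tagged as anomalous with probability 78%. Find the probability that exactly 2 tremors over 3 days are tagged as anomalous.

0.0574

Thinning: the tremors that are tagged as anomalous themselves form a Poisson process with rate 0.78 × 2.4 = 1.872 per day.
Over the interval, μ = 1.872 × 3 = 5.616 (3 days).
P(N = 2) = e^(−5.616) · 5.616^2/2! ≈ 0.0574.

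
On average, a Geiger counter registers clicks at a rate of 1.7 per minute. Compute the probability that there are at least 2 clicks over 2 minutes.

Over the interval, μ = 1.7 × 2 = 3.4 (2 minutes).
P(N ≥ 2) = 1 − P(N ≤ 1) = 1 − Σ_{j=0}^{1} e^(−μ) μ^j/j! ≈ 0.8532.

0.8532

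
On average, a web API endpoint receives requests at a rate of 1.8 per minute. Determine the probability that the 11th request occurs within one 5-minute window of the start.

Over the interval, μ = 1.8 × 5 = 9 (a 5-minute window = 5 minutes).
The 11th arrival falls in the interval iff at least 11 events occur there: P(S_11 ≤ t) = P(N ≥ 11) = 1 − P(N ≤ 10) ≈ 0.2940.

0.2940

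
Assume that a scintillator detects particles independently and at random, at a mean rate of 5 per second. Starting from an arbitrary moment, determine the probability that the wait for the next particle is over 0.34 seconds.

The wait for the next event is exponential with rate λ = 5 per second.
P(T > 0.34) = e^(−λt) = e^(−5 × 0.34) = e^(−1.7) ≈ 0.1827.

0.1827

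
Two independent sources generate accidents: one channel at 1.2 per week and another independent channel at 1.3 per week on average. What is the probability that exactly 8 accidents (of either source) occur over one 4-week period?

0.1126

Independent Poisson processes superpose: combined rate λ = 1.2 + 1.3 = 2.5 per week.
Over the interval, μ = 2.5 × 4 = 10 (a 4-week period = 4 weeks).
P(N = 8) = e^(−10) · 10^8/8! ≈ 0.1126.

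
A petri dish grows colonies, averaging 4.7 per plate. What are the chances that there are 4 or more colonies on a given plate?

With mean μ = 4.7 per plate,
P(N ≥ 4) = 1 − P(N ≤ 3) = 1 − Σ_{j=0}^{3} e^(−μ) μ^j/j! ≈ 0.6903.

0.6903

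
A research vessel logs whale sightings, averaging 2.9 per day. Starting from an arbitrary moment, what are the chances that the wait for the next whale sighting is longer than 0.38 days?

The wait for the next event is exponential with rate λ = 2.9 per day.
P(T > 0.38) = e^(−λt) = e^(−2.9 × 0.38) = e^(−1.102) ≈ 0.3322.

0.3322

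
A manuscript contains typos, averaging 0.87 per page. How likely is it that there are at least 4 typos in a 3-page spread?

0.2662

Over the interval, μ = 0.87 × 3 = 2.61 (a 3-page spread = 3 pages).
P(N ≥ 4) = 1 − P(N ≤ 3) = 1 − Σ_{j=0}^{3} e^(−μ) μ^j/j! ≈ 0.2662.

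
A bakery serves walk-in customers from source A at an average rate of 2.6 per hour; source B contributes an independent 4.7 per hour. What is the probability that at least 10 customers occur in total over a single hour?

Independent Poisson processes superpose: combined rate λ = 2.6 + 4.7 = 7.3 per hour.
So μ = 7.3.
P(N ≥ 10) = 1 − P(N ≤ 9) ≈ 0.2012.

0.2012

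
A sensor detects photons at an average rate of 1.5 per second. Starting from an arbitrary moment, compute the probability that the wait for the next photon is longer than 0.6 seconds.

0.4066

The wait for the next event is exponential with rate λ = 1.5 per second.
P(T > 0.6) = e^(−λt) = e^(−1.5 × 0.6) = e^(−0.9) ≈ 0.4066.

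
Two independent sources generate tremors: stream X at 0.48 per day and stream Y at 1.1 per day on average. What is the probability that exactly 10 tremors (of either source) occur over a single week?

Independent Poisson processes superpose: combined rate λ = 0.48 + 1.1 = 1.58 per day.
Over the interval, μ = 1.58 × 7 = 11.06 (a week = 7 days).
P(N = 10) = e^(−11.06) · 11.06^10/10! ≈ 0.1187.

0.1187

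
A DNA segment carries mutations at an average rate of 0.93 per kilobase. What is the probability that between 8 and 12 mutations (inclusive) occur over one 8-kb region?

0.4260

Over the interval, μ = 0.93 × 8 = 7.44 (an 8-kb region = 8 kilobases).
P(8 ≤ N ≤ 12) = Σ_{j=8}^{12} e^(−7.44) · 7.44^j/j! ≈ 0.4260.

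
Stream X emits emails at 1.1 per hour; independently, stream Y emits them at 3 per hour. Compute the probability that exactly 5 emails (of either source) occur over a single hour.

Independent Poisson processes superpose: combined rate λ = 1.1 + 3 = 4.1 per hour.
So μ = 4.1.
P(N = 5) = e^(−4.1) · 4.1^5/5! ≈ 0.1600.

0.1600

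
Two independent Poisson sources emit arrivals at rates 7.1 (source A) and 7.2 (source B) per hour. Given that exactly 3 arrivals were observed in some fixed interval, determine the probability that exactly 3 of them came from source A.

Given the total, each event is independently from source A with probability p = λ_A/(λ_A+λ_B) = 7.1/14.3 ≈ 0.4965.
So K ~ Binomial(3, 7.1/14.3): P(K = 3) = C(3,3) · (7.1/14.3)^3 · (7.2/14.3)^0 ≈ 0.1224.

0.1224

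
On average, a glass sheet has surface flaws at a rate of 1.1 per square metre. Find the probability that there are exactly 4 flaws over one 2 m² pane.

0.1082

Over the interval, μ = 1.1 × 2 = 2.2 (a 2 m² pane = 2 square metres).
P(N = 4) = e^(−μ) μ^4/4! = e^(−2.2) · 2.2^4/24 ≈ 0.1082.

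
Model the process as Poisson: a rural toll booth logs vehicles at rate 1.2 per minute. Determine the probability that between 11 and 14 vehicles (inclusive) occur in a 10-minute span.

Over the interval, μ = 1.2 × 10 = 12 (a 10-minute span = 10 minutes).
P(11 ≤ N ≤ 14) = Σ_{j=11}^{14} e^(−12) · 12^j/j! ≈ 0.4248.

0.4248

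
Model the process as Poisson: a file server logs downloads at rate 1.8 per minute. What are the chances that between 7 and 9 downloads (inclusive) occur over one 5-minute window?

Over the interval, μ = 1.8 × 5 = 9 (a 5-minute window = 5 minutes).
P(7 ≤ N ≤ 9) = Σ_{j=7}^{9} e^(−9) · 9^j/j! ≈ 0.3806.

0.3806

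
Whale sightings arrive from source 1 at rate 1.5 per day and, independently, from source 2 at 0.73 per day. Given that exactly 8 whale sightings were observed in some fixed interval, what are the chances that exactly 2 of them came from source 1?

0.0156

Given the total, each event is independently from source 1 with probability p = λ_1/(λ_1+λ_2) = 1.5/2.23 ≈ 0.6726.
So K ~ Binomial(8, 1.5/2.23): P(K = 2) = C(8,2) · (1.5/2.23)^2 · (0.73/2.23)^6 ≈ 0.0156.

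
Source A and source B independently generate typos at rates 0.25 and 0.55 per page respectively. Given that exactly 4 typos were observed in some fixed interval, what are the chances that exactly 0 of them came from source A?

0.2234

Given the total, each event is independently from source A with probability p = λ_A/(λ_A+λ_B) = 0.25/0.8 = 0.3125.
So K ~ Binomial(4, 0.25/0.8): P(K = 0) = C(4,0) · (0.25/0.8)^0 · (0.55/0.8)^4 ≈ 0.2234.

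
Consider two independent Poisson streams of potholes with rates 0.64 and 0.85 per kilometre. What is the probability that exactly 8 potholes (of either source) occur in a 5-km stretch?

Independent Poisson processes superpose: combined rate λ = 0.64 + 0.85 = 1.49 per kilometre.
Over the interval, μ = 1.49 × 5 = 7.45 (a 5-km stretch = 5 kilometres).
P(N = 8) = e^(−7.45) · 7.45^8/8! ≈ 0.1368.

0.1368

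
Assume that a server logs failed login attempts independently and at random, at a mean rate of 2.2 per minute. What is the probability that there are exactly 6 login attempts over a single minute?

With mean μ = 2.2 per minute,
P(N = 6) = e^(−μ) μ^6/6! = e^(−2.2) · 2.2^6/720 ≈ 0.0174.

0.0174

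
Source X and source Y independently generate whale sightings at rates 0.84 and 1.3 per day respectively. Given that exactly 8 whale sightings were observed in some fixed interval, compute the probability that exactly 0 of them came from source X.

Given the total, each event is independently from source X with probability p = λ_X/(λ_X+λ_Y) = 0.84/2.14 ≈ 0.3925.
So K ~ Binomial(8, 0.84/2.14): P(K = 0) = C(8,0) · (0.84/2.14)^0 · (1.3/2.14)^8 ≈ 0.0185.

0.0185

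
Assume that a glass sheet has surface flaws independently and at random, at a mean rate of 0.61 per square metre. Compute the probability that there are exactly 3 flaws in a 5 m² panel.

0.2239

Over the interval, μ = 0.61 × 5 = 3.05 (a 5 m² panel = 5 square metres).
P(N = 3) = e^(−μ) μ^3/3! = e^(−3.05) · 3.05^3/6 ≈ 0.2239.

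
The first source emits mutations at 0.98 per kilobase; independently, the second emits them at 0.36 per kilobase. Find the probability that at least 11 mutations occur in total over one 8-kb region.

Independent Poisson processes superpose: combined rate λ = 0.98 + 0.36 = 1.34 per kilobase.
Over the interval, μ = 1.34 × 8 = 10.72 (an 8-kb region = 8 kilobases).
P(N ≥ 11) = 1 − P(N ≤ 10) ≈ 0.5063.

0.5063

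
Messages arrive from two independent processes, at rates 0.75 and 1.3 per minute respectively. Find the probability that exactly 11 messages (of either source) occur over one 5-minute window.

0.1162

Independent Poisson processes superpose: combined rate λ = 0.75 + 1.3 = 2.05 per minute.
Over the interval, μ = 2.05 × 5 = 10.25 (a 5-minute window = 5 minutes).
P(N = 11) = e^(−10.25) · 10.25^11/11! ≈ 0.1162.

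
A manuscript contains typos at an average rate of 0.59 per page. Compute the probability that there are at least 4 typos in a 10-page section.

Over the interval, μ = 0.59 × 10 = 5.9 (a 10-page section = 10 pages).
P(N ≥ 4) = 1 − P(N ≤ 3) = 1 − Σ_{j=0}^{3} e^(−μ) μ^j/j! ≈ 0.8396.

0.8396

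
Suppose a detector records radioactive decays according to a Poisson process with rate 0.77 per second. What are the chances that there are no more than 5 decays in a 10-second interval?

Over the interval, μ = 0.77 × 10 = 7.7 (a 10-second interval = 10 seconds).
P(N ≤ 5) = Σ_{j=0}^{5} e^(−μ) μ^j/j! ≈ 0.2203.

0.2203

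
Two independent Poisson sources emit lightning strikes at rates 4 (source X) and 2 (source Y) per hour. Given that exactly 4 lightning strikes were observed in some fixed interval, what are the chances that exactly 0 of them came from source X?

0.0123

Given the total, each event is independently from source X with probability p = λ_X/(λ_X+λ_Y) = 4/6 ≈ 0.6667.
So K ~ Binomial(4, 4/6): P(K = 0) = C(4,0) · (4/6)^0 · (2/6)^4 ≈ 0.0123.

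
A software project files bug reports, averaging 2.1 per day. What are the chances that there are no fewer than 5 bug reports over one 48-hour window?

Over the interval, μ = 2.1 × 2 = 4.2 (a 48-hour window = 2 days).
P(N ≥ 5) = 1 − P(N ≤ 4) = 1 − Σ_{j=0}^{4} e^(−μ) μ^j/j! ≈ 0.4102.

0.4102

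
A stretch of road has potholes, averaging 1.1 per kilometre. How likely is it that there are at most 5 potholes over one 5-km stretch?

0.5289

Over the interval, μ = 1.1 × 5 = 5.5 (a 5-km stretch = 5 kilometres).
P(N ≤ 5) = Σ_{j=0}^{5} e^(−μ) μ^j/j! ≈ 0.5289.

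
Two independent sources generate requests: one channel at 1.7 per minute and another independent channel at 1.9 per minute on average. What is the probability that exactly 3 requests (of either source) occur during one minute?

0.2125

Independent Poisson processes superpose: combined rate λ = 1.7 + 1.9 = 3.6 per minute.
So μ = 3.6.
P(N = 3) = e^(−3.6) · 3.6^3/3! ≈ 0.2125.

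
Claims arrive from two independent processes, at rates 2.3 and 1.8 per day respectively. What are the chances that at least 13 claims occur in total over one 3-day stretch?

Independent Poisson processes superpose: combined rate λ = 2.3 + 1.8 = 4.1 per day.
Over the interval, μ = 4.1 × 3 = 12.3 (a 3-day stretch = 3 days).
P(N ≥ 13) = 1 − P(N ≤ 12) ≈ 0.4583.

0.4583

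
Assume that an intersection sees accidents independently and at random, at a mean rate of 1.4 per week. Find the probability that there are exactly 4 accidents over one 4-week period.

Over the interval, μ = 1.4 × 4 = 5.6 (a 4-week period = 4 weeks).
P(N = 4) = e^(−μ) μ^4/4! = e^(−5.6) · 5.6^4/24 ≈ 0.1515.

0.1515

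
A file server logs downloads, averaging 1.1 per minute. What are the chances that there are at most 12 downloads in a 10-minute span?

0.6887

Over the interval, μ = 1.1 × 10 = 11 (a 10-minute span = 10 minutes).
P(N ≤ 12) = Σ_{j=0}^{12} e^(−μ) μ^j/j! ≈ 0.6887.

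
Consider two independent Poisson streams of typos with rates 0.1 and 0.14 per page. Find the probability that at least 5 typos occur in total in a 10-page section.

0.0959

Independent Poisson processes superpose: combined rate λ = 0.1 + 0.14 = 0.24 per page.
Over the interval, μ = 0.24 × 10 = 2.4 (a 10-page section = 10 pages).
P(N ≥ 5) = 1 − P(N ≤ 4) ≈ 0.0959.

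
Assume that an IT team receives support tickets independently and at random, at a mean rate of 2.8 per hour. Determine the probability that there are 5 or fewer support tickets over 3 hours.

0.1573

Over the interval, μ = 2.8 × 3 = 8.4 (3 hours).
P(N ≤ 5) = Σ_{j=0}^{5} e^(−μ) μ^j/j! ≈ 0.1573.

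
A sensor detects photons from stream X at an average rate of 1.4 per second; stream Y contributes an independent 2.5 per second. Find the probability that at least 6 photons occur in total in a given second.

Independent Poisson processes superpose: combined rate λ = 1.4 + 2.5 = 3.9 per second.
So μ = 3.9.
P(N ≥ 6) = 1 − P(N ≤ 5) ≈ 0.1994.

0.1994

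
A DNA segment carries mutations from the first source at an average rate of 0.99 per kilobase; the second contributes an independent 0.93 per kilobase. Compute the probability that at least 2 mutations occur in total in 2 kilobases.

0.8960

Independent Poisson processes superpose: combined rate λ = 0.99 + 0.93 = 1.92 per kilobase.
Over the interval, μ = 1.92 × 2 = 3.84 (2 kilobases).
P(N ≥ 2) = 1 − P(N ≤ 1) ≈ 0.8960.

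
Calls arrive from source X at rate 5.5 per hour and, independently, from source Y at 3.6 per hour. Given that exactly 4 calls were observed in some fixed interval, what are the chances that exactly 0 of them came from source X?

Given the total, each event is independently from source X with probability p = λ_X/(λ_X+λ_Y) = 5.5/9.1 ≈ 0.6044.
So K ~ Binomial(4, 5.5/9.1): P(K = 0) = C(4,0) · (5.5/9.1)^0 · (3.6/9.1)^4 ≈ 0.0245.

0.0245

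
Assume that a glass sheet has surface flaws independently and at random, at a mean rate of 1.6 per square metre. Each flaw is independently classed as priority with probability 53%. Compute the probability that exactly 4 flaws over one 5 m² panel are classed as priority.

0.1940

Thinning: the flaws that are classed as priority themselves form a Poisson process with rate 0.53 × 1.6 = 0.848 per square metre.
Over the interval, μ = 0.848 × 5 = 4.24 (a 5 m² panel = 5 square metres).
P(N = 4) = e^(−4.24) · 4.24^4/4! ≈ 0.1940.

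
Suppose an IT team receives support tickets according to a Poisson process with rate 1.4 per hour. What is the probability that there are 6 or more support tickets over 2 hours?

Over the interval, μ = 1.4 × 2 = 2.8 (2 hours).
P(N ≥ 6) = 1 − P(N ≤ 5) = 1 − Σ_{j=0}^{5} e^(−μ) μ^j/j! ≈ 0.0651.

0.0651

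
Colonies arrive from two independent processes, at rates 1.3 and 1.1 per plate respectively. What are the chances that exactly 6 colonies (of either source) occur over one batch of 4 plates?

Independent Poisson processes superpose: combined rate λ = 1.3 + 1.1 = 2.4 per plate.
Over the interval, μ = 2.4 × 4 = 9.6 (a batch of 4 plates = 4 plates).
P(N = 6) = e^(−9.6) · 9.6^6/6! ≈ 0.0736.

0.0736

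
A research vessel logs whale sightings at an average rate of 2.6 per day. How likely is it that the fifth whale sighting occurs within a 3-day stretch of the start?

0.8883

Over the interval, μ = 2.6 × 3 = 7.8 (a 3-day stretch = 3 days).
The fifth arrival falls in the interval iff at least 5 events occur there: P(S_5 ≤ t) = P(N ≥ 5) = 1 − P(N ≤ 4) ≈ 0.8883.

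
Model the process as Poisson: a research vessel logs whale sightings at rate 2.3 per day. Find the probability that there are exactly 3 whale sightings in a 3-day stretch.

0.0552

Over the interval, μ = 2.3 × 3 = 6.9 (a 3-day stretch = 3 days).
P(N = 3) = e^(−μ) μ^3/3! = e^(−6.9) · 6.9^3/6 ≈ 0.0552.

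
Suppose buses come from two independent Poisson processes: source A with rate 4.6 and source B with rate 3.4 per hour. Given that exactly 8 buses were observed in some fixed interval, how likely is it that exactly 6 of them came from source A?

Given the total, each event is independently from source A with probability p = λ_A/(λ_A+λ_B) = 4.6/8 = 0.5750.
So K ~ Binomial(8, 4.6/8): P(K = 6) = C(8,6) · (4.6/8)^6 · (3.4/8)^2 ≈ 0.1828.

0.1828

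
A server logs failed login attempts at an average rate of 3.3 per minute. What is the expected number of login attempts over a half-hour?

99

E[N] = λt = 3.3 × 30 = 99 (a half-hour = 30 minutes).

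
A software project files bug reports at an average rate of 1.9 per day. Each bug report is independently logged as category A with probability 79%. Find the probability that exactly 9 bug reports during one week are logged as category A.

Thinning: the bug reports that are logged as category A themselves form a Poisson process with rate 0.79 × 1.9 = 1.501 per day.
Over the interval, μ = 1.501 × 7 = 10.507 (a week = 7 days).
P(N = 9) = e^(−10.507) · 10.507^9/9! ≈ 0.1176.

0.1176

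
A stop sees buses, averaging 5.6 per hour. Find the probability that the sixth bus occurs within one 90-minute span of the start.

0.8427

Over the interval, μ = 5.6 × 1.5 = 8.4 (a 90-minute span = 1.5 hours).
The sixth arrival falls in the interval iff at least 6 events occur there: P(S_6 ≤ t) = P(N ≥ 6) = 1 − P(N ≤ 5) ≈ 0.8427.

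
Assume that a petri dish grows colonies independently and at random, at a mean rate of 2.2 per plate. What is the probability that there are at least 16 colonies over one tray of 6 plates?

0.2544

Over the interval, μ = 2.2 × 6 = 13.2 (a tray of 6 plates = 6 plates).
P(N ≥ 16) = 1 − P(N ≤ 15) = 1 − Σ_{j=0}^{15} e^(−μ) μ^j/j! ≈ 0.2544.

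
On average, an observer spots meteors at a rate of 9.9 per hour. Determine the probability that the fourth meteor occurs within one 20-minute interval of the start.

Over the interval, μ = 9.9 × 1/3 = 3.3 (a 20-minute interval = 1/3 hours).
The fourth arrival falls in the interval iff at least 4 events occur there: P(S_4 ≤ t) = P(N ≥ 4) = 1 − P(N ≤ 3) ≈ 0.4197.

0.4197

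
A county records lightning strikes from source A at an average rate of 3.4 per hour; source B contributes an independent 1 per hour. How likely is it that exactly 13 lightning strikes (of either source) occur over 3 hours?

0.1098

Independent Poisson processes superpose: combined rate λ = 3.4 + 1 = 4.4 per hour.
Over the interval, μ = 4.4 × 3 = 13.2 (3 hours).
P(N = 13) = e^(−13.2) · 13.2^13/13! ≈ 0.1098.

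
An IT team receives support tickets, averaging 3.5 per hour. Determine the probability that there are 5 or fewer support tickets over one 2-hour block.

0.3007

Over the interval, μ = 3.5 × 2 = 7 (a 2-hour block = 2 hours).
P(N ≤ 5) = Σ_{j=0}^{5} e^(−μ) μ^j/j! ≈ 0.3007.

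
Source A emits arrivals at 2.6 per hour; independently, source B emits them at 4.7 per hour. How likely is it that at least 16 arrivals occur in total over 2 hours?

Independent Poisson processes superpose: combined rate λ = 2.6 + 4.7 = 7.3 per hour.
Over the interval, μ = 7.3 × 2 = 14.6 (2 hours).
P(N ≥ 16) = 1 − P(N ≤ 15) ≈ 0.3910.

0.3910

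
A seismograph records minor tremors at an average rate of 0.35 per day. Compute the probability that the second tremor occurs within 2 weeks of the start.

Over the interval, μ = 0.35 × 14 = 4.9 (2 weeks = 14 days).
The second arrival falls in the interval iff at least 2 events occur there: P(S_2 ≤ t) = P(N ≥ 2) = 1 − P(N ≤ 1) ≈ 0.9561.

0.9561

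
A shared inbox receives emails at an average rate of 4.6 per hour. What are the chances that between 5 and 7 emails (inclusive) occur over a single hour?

With mean μ = 4.6 per hour,
P(5 ≤ N ≤ 7) = Σ_{j=5}^{7} e^(−4.6) · 4.6^j/j! ≈ 0.3917.

0.3917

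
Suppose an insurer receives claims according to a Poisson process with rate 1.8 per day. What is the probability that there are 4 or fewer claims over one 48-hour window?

Over the interval, μ = 1.8 × 2 = 3.6 (a 48-hour window = 2 days).
P(N ≤ 4) = Σ_{j=0}^{4} e^(−μ) μ^j/j! ≈ 0.7064.

0.7064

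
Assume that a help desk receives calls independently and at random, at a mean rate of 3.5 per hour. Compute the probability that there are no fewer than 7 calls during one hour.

With mean μ = 3.5 per hour,
P(N ≥ 7) = 1 − P(N ≤ 6) = 1 − Σ_{j=0}^{6} e^(−μ) μ^j/j! ≈ 0.0653.

0.0653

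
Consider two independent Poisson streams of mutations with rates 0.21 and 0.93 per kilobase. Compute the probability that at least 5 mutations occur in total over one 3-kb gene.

0.2595

Independent Poisson processes superpose: combined rate λ = 0.21 + 0.93 = 1.14 per kilobase.
Over the interval, μ = 1.14 × 3 = 3.42 (a 3-kb gene = 3 kilobases).
P(N ≥ 5) = 1 − P(N ≤ 4) ≈ 0.2595.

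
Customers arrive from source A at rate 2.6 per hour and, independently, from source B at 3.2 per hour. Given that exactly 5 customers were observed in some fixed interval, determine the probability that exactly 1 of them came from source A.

Given the total, each event is independently from source A with probability p = λ_A/(λ_A+λ_B) = 2.6/5.8 ≈ 0.4483.
So K ~ Binomial(5, 2.6/5.8): P(K = 1) = C(5,1) · (2.6/5.8)^1 · (3.2/5.8)^4 ≈ 0.2077.

0.2077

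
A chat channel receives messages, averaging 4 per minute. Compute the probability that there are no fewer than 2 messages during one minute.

With mean μ = 4 per minute,
P(N ≥ 2) = 1 − P(N ≤ 1) = 1 − Σ_{j=0}^{1} e^(−μ) μ^j/j! ≈ 0.9084.

0.9084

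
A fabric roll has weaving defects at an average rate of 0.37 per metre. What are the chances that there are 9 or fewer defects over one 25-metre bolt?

0.5545

Over the interval, μ = 0.37 × 25 = 9.25 (a 25-metre bolt = 25 metres).
P(N ≤ 9) = Σ_{j=0}^{9} e^(−μ) μ^j/j! ≈ 0.5545.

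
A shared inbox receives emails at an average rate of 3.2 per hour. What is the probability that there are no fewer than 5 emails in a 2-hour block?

Over the interval, μ = 3.2 × 2 = 6.4 (a 2-hour block = 2 hours).
P(N ≥ 5) = 1 − P(N ≤ 4) = 1 − Σ_{j=0}^{4} e^(−μ) μ^j/j! ≈ 0.7649.

0.7649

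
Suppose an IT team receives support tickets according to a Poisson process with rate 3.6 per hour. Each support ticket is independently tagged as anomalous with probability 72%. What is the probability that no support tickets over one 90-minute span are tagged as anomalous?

0.0205

Thinning: the support tickets that are tagged as anomalous themselves form a Poisson process with rate 0.72 × 3.6 = 2.592 per hour.
Over the interval, μ = 2.592 × 1.5 = 3.888 (a 90-minute span = 1.5 hours).
P(N = 0) = e^(−3.888) · 3.888^0/0! ≈ 0.0205.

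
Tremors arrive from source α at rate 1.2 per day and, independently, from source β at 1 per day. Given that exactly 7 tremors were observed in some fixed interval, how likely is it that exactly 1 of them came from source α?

0.0337

Given the total, each event is independently from source α with probability p = λ_α/(λ_α+λ_β) = 1.2/2.2 ≈ 0.5455.
So K ~ Binomial(7, 1.2/2.2): P(K = 1) = C(7,1) · (1.2/2.2)^1 · (1/2.2)^6 ≈ 0.0337.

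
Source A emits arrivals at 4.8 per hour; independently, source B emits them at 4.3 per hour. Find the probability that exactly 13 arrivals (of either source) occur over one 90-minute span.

0.1082

Independent Poisson processes superpose: combined rate λ = 4.8 + 4.3 = 9.1 per hour.
Over the interval, μ = 9.1 × 1.5 = 13.65 (a 90-minute span = 1.5 hours).
P(N = 13) = e^(−13.65) · 13.65^13/13! ≈ 0.1082.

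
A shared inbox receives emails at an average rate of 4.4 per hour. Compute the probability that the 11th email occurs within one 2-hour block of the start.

0.2706

Over the interval, μ = 4.4 × 2 = 8.8 (a 2-hour block = 2 hours).
The 11th arrival falls in the interval iff at least 11 events occur there: P(S_11 ≤ t) = P(N ≥ 11) = 1 − P(N ≤ 10) ≈ 0.2706.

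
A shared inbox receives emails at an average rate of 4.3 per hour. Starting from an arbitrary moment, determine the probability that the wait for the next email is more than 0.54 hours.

0.0981

The wait for the next event is exponential with rate λ = 4.3 per hour.
P(T > 0.54) = e^(−λt) = e^(−4.3 × 0.54) = e^(−2.322) ≈ 0.0981.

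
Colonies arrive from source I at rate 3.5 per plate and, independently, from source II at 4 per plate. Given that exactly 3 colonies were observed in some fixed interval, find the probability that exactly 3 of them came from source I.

0.1016

Given the total, each event is independently from source I with probability p = λ_I/(λ_I+λ_II) = 3.5/7.5 ≈ 0.4667.
So K ~ Binomial(3, 3.5/7.5): P(K = 3) = C(3,3) · (3.5/7.5)^3 · (4/7.5)^0 ≈ 0.1016.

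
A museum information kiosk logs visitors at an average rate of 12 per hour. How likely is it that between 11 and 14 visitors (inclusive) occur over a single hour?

0.4248

With mean μ = 12 per hour,
P(11 ≤ N ≤ 14) = Σ_{j=11}^{14} e^(−12) · 12^j/j! ≈ 0.4248.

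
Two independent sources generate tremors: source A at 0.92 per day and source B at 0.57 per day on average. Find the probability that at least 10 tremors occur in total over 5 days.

Independent Poisson processes superpose: combined rate λ = 0.92 + 0.57 = 1.49 per day.
Over the interval, μ = 1.49 × 5 = 7.45 (5 days).
P(N ≥ 10) = 1 − P(N ≤ 9) ≈ 0.2179.

0.2179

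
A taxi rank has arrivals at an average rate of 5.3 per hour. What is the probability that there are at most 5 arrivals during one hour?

0.5635

With mean μ = 5.3 per hour,
P(N ≤ 5) = Σ_{j=0}^{5} e^(−μ) μ^j/j! ≈ 0.5635.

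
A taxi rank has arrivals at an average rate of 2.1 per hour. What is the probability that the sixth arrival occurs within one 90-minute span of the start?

0.0998

Over the interval, μ = 2.1 × 1.5 = 3.15 (a 90-minute span = 1.5 hours).
The sixth arrival falls in the interval iff at least 6 events occur there: P(S_6 ≤ t) = P(N ≥ 6) = 1 − P(N ≤ 5) ≈ 0.0998.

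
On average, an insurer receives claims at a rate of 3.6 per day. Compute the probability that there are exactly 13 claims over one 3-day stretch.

0.0891

Over the interval, μ = 3.6 × 3 = 10.8 (a 3-day stretch = 3 days).
P(N = 13) = e^(−μ) μ^13/13! = e^(−10.8) · 10.8^13/6227020800 ≈ 0.0891.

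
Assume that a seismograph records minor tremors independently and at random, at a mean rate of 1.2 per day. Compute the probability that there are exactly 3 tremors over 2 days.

0.2090

Over the interval, μ = 1.2 × 2 = 2.4 (2 days).
P(N = 3) = e^(−μ) μ^3/3! = e^(−2.4) · 2.4^3/6 ≈ 0.2090.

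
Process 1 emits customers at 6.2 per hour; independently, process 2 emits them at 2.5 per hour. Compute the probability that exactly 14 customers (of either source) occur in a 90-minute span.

0.1025

Independent Poisson processes superpose: combined rate λ = 6.2 + 2.5 = 8.7 per hour.
Over the interval, μ = 8.7 × 1.5 = 13.05 (a 90-minute span = 1.5 hours).
P(N = 14) = e^(−13.05) · 13.05^14/14! ≈ 0.1025.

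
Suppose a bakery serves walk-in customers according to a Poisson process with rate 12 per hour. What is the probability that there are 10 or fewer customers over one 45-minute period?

0.7060

Over the interval, μ = 12 × 0.75 = 9 (a 45-minute period = 0.75 hours).
P(N ≤ 10) = Σ_{j=0}^{10} e^(−μ) μ^j/j! ≈ 0.7060.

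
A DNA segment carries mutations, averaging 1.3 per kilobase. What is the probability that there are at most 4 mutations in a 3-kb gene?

Over the interval, μ = 1.3 × 3 = 3.9 (a 3-kb gene = 3 kilobases).
P(N ≤ 4) = Σ_{j=0}^{4} e^(−μ) μ^j/j! ≈ 0.6484.

0.6484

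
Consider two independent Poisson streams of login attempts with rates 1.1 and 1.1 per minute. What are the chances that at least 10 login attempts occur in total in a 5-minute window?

Independent Poisson processes superpose: combined rate λ = 1.1 + 1.1 = 2.2 per minute.
Over the interval, μ = 2.2 × 5 = 11 (a 5-minute window = 5 minutes).
P(N ≥ 10) = 1 − P(N ≤ 9) ≈ 0.6595.

0.6595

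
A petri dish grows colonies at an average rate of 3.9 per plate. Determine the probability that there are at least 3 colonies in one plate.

With mean μ = 3.9 per plate,
P(N ≥ 3) = 1 − P(N ≤ 2) = 1 − Σ_{j=0}^{2} e^(−μ) μ^j/j! ≈ 0.7469.

0.7469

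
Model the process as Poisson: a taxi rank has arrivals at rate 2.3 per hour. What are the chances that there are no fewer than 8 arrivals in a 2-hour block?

Over the interval, μ = 2.3 × 2 = 4.6 (a 2-hour block = 2 hours).
P(N ≥ 8) = 1 − P(N ≤ 7) = 1 − Σ_{j=0}^{7} e^(−μ) μ^j/j! ≈ 0.0951.

0.0951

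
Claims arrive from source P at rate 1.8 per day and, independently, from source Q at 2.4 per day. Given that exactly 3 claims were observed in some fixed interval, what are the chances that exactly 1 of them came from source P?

Given the total, each event is independently from source P with probability p = λ_P/(λ_P+λ_Q) = 1.8/4.2 ≈ 0.4286.
So K ~ Binomial(3, 1.8/4.2): P(K = 1) = C(3,1) · (1.8/4.2)^1 · (2.4/4.2)^2 ≈ 0.4198.

0.4198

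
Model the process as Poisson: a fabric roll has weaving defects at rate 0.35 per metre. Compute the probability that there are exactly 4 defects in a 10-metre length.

Over the interval, μ = 0.35 × 10 = 3.5 (a 10-metre length = 10 metres).
P(N = 4) = e^(−μ) μ^4/4! = e^(−3.5) · 3.5^4/24 ≈ 0.1888.

0.1888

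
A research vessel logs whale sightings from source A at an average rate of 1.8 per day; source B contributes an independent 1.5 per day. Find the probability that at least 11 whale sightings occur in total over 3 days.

0.4045

Independent Poisson processes superpose: combined rate λ = 1.8 + 1.5 = 3.3 per day.
Over the interval, μ = 3.3 × 3 = 9.9 (3 days).
P(N ≥ 11) = 1 − P(N ≤ 10) ≈ 0.4045.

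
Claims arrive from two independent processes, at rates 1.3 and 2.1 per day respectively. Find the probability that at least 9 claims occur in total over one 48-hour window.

Independent Poisson processes superpose: combined rate λ = 1.3 + 2.1 = 3.4 per day.
Over the interval, μ = 3.4 × 2 = 6.8 (a 48-hour window = 2 days).
P(N ≥ 9) = 1 − P(N ≤ 8) ≈ 0.2452.

0.2452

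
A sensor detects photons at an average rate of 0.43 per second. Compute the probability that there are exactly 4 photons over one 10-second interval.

0.1933

Over the interval, μ = 0.43 × 10 = 4.3 (a 10-second interval = 10 seconds).
P(N = 4) = e^(−μ) μ^4/4! = e^(−4.3) · 4.3^4/24 ≈ 0.1933.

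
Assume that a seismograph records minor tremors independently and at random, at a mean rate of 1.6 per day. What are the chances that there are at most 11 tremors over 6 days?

0.7412

Over the interval, μ = 1.6 × 6 = 9.6 (6 days).
P(N ≤ 11) = Σ_{j=0}^{11} e^(−μ) μ^j/j! ≈ 0.7412.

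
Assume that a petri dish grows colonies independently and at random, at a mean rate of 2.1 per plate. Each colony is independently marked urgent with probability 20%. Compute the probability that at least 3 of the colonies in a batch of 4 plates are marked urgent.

0.2375

Thinning: the colonies that are marked urgent themselves form a Poisson process with rate 0.2 × 2.1 = 0.42 per plate.
Over the interval, μ = 0.42 × 4 = 1.68 (a batch of 4 plates = 4 plates).
P(N ≥ 3) = 1 − P(N ≤ 2) ≈ 0.2375.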